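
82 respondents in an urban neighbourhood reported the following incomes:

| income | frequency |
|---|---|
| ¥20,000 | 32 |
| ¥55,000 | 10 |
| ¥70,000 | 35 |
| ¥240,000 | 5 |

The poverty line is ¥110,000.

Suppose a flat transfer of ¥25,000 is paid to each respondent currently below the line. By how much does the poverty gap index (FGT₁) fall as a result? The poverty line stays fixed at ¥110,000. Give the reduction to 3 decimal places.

Before: below the line — 32×¥20,000, 10×¥55,000, 35×¥70,000; poverty gap index (FGT₁) = 0.53548.
After the ¥25,000 transfer: below the line — 32×¥45,000, 10×¥80,000, 35×¥95,000; poverty gap index (FGT₁) = 0.32206.
Reduction = 0.53548 − 0.32206 = 0.213.

0.213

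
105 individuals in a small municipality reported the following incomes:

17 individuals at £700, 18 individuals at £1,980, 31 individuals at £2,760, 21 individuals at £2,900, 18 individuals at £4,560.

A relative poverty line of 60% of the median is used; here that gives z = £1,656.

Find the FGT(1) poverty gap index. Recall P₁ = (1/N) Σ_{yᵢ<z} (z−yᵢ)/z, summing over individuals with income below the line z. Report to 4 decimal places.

0.0935

Below the line: 17×£700 (q = 17 of N = 105).
Shortfall ratios: (1656−700)/1656 = 0.5773 (×17).
Σ = 9.814010. Dividing by the full population N = 105 gives P₁ = 0.0935.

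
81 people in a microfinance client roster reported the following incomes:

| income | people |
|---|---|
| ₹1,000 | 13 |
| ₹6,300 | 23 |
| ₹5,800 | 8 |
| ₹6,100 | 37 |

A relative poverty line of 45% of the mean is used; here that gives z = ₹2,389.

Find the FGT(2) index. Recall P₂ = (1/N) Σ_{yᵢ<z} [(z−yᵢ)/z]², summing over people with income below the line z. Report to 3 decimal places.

Below the line: 13×₹1,000 (q = 13 of N = 81).
Normalized shortfalls: (2389−1000)/2389 = 0.5814 (×13).
Squared: 0.3380 (×13).
Sum = 4.394561; P₂ = 4.394561 / 81 = 0.054.

0.054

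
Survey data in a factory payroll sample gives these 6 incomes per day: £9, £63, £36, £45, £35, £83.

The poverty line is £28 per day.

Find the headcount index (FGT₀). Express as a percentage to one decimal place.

1 of the 6 people have income below £28.
H = 1/6 = 16.7%.

16.7%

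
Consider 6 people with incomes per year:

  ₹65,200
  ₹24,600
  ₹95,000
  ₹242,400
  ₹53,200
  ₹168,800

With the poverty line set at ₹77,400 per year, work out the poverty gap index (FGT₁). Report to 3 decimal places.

Poor units: ₹24,600, ₹53,200, ₹65,200 (q = 3 of N = 6).
Normalized shortfalls: (77400−24600)/77400 = 0.6822; (77400−53200)/77400 = 0.3127; (77400−65200)/77400 = 0.1576.
Σ = 1.152455. Dividing by the full population N = 6 gives P₁ = 0.192.

0.192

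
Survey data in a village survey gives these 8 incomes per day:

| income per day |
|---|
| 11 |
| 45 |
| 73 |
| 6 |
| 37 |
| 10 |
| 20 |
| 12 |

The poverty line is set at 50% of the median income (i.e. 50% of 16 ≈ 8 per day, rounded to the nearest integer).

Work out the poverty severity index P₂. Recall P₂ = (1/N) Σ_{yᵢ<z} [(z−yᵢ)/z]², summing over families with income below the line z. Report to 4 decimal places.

Poor units: 6 (q = 1 of N = 8).
Relative gaps: (8−6)/8 = 0.2500.
Squared: 0.0625.
Sum = 0.062500; P₂ = 0.062500 / 8 = 0.0078.

0.0078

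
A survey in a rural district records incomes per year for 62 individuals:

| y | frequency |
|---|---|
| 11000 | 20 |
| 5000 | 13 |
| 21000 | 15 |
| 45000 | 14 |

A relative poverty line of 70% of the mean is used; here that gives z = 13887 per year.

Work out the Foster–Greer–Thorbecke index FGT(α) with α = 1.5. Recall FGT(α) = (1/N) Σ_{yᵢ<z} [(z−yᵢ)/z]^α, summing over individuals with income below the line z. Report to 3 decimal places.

Poor units: 13×5000, 20×11000 (q = 33 of N = 62).
Shortfall ratios: (13887−5000)/13887 = 0.6400 (×13); (13887−11000)/13887 = 0.2079 (×20).
Raised to α = 1.5: 0.51194 (×13); 0.09479 (×20).
Sum = 8.551014; FGT(1.5) = 8.551014 / 62 = 0.138.

0.138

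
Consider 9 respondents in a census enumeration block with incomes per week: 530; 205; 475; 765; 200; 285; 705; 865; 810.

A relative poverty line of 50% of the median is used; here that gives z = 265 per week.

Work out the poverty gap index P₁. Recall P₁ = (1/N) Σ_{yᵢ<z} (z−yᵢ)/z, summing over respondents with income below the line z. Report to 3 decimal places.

Incomes under z: 200, 205 (q = 2 of N = 9).
Normalized shortfalls: (265−200)/265 = 0.2453; (265−205)/265 = 0.2264.
Sum of shortfalls = 0.471698; P₁ averages over all N: 0.471698 / 9 = 0.052.

0.052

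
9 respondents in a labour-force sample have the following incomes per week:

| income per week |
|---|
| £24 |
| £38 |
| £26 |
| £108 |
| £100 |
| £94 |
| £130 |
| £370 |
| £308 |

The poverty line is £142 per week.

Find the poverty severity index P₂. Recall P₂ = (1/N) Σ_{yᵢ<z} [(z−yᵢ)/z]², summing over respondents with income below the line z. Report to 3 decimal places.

0.240

Incomes under z: £24, £26, £38, £94, £100, £108, £130 (q = 7 of N = 9).
Gap ratios (z−y)/z: (142−24)/142 = 0.8310; (142−26)/142 = 0.8169; (142−38)/142 = 0.7324; (142−94)/142 = 0.3380; (142−100)/142 = 0.2958; (142−108)/142 = 0.2394; (142−130)/142 = 0.0845.
Squared: 0.6905; 0.6673; 0.5364; 0.1143; 0.0875; 0.0573; 0.0071.
Sum = 2.160484; P₂ = 2.160484 / 9 = 0.240.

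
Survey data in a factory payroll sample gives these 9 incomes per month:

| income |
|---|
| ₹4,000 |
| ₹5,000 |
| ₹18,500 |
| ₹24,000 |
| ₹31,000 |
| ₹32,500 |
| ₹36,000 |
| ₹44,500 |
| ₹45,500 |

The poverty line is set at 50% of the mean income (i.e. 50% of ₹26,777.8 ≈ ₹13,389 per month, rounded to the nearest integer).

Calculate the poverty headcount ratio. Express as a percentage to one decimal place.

22.2%

2 of the 9 people have income below ₹13,389.
H = 2/9 = 22.2%.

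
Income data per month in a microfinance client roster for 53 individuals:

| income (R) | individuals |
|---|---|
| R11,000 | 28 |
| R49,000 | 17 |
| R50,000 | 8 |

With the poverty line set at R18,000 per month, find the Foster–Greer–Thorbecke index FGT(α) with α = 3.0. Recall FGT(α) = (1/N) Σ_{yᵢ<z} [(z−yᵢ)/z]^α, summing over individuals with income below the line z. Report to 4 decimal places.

0.0311

Incomes under z: 28×R11,000 (q = 28 of N = 53).
Normalized shortfalls: (18000−11000)/18000 = 0.3889 (×28).
Raised to α = 3.0: 0.05881 (×28).
Sum = 1.646776; FGT(3.0) = 1.646776 / 53 = 0.0311.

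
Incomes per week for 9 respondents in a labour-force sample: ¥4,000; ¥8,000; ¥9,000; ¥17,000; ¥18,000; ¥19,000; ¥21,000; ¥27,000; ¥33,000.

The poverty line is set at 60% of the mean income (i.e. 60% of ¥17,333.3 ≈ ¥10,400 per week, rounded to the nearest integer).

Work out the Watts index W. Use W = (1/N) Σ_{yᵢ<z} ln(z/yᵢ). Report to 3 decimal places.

Below the line: ¥4,000, ¥8,000, ¥9,000 (q = 3 of N = 9).
Log shortfalls: ln(10400/4000) = 0.9555; ln(10400/8000) = 0.2624; ln(10400/9000) = 0.1446.
W = 1.362457 / 9 = 0.151.

0.151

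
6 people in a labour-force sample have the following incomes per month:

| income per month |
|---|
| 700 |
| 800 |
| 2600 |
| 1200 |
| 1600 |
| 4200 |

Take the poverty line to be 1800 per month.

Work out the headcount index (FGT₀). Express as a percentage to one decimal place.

66.7%

4 of the 6 people have income below 1800.
H = 4/6 = 66.7%.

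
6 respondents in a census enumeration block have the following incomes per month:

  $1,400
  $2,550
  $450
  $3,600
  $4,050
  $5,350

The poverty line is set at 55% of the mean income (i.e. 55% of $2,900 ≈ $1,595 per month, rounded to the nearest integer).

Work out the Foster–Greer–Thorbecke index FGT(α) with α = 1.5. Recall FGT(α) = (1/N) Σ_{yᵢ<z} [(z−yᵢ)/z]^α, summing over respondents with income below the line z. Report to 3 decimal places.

0.108

Incomes under z: $450, $1,400 (q = 2 of N = 6).
Normalized shortfalls: (1595−450)/1595 = 0.7179; (1595−1400)/1595 = 0.1223.
Raised to α = 1.5: 0.60823; 0.04275.
Sum = 0.650977; FGT(1.5) = 0.650977 / 6 = 0.108.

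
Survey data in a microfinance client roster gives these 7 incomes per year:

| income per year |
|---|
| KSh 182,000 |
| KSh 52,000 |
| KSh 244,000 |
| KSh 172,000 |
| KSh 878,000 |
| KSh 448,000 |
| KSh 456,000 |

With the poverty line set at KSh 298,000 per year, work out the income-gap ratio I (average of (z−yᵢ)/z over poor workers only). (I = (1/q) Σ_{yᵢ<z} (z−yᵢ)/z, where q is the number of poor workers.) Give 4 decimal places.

0.4547

Poor units: KSh 52,000, KSh 172,000, KSh 182,000, KSh 244,000 (q = 4 of N = 7).
Shortfall ratios (z−y)/z: 0.8255, 0.4228, 0.3893, 0.1812; sum = 1.818792.
The income-gap ratio divides by q (the poor only): 1.818792 / 4 = 0.4547.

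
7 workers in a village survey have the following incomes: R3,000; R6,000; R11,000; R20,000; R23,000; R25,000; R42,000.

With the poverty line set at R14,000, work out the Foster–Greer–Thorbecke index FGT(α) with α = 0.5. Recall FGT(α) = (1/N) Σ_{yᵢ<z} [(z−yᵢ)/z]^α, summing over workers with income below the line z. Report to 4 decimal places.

0.3007

Incomes under z: R3,000, R6,000, R11,000 (q = 3 of N = 7).
Gap ratios (z−y)/z: (14000−3000)/14000 = 0.7857; (14000−6000)/14000 = 0.5714; (14000−11000)/14000 = 0.2143.
Raised to α = 0.5: 0.88641; 0.75593; 0.46291.
Sum = 2.105244; FGT(0.5) = 2.105244 / 7 = 0.3007.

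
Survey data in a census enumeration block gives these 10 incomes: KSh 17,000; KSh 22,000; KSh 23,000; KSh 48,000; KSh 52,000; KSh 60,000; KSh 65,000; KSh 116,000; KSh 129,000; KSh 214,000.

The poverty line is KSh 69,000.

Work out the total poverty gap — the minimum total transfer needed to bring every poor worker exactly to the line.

KSh 196,000

Below z: KSh 17,000, KSh 22,000, KSh 23,000, KSh 48,000, KSh 52,000, KSh 60,000, KSh 65,000 (q = 7 of N = 10).
Individual gaps: 69000−17000 = 52000; 69000−22000 = 47000; 69000−23000 = 46000; 69000−48000 = 21000; 69000−52000 = 17000; 69000−60000 = 9000; 69000−65000 = 4000.
Aggregate gap = KSh 196,000.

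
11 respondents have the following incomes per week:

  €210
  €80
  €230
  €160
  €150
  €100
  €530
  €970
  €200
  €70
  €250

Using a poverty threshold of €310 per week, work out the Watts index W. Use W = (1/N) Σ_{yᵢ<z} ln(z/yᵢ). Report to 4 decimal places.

0.6093

Incomes under z: €70, €80, €100, €150, €160, €200, €210, €230, €250 (q = 9 of N = 11).
Log shortfalls: ln(310/70) = 1.4881; ln(310/80) = 1.3545; ln(310/100) = 1.1314; ln(310/150) = 0.7259; ln(310/160) = 0.6614; ln(310/200) = 0.4383; ln(310/210) = 0.3895; ln(310/230) = 0.2985; ln(310/250) = 0.2151.
W = 6.702684 / 11 = 0.6093.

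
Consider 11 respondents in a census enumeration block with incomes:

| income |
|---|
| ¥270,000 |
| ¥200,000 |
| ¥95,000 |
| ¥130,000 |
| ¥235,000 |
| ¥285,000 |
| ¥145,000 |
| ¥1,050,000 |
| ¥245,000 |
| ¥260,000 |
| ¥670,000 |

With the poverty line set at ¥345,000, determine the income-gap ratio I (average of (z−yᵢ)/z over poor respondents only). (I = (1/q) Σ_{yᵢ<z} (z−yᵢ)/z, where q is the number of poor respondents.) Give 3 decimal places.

Incomes under z: ¥95,000, ¥130,000, ¥145,000, ¥200,000, ¥235,000, ¥245,000, ¥260,000, ¥270,000, ¥285,000 (q = 9 of N = 11).
Shortfall ratios (z−y)/z: 0.7246, 0.6232, 0.5797, 0.4203, 0.3188, 0.2899, 0.2464, 0.2174, 0.1739; sum = 3.594203.
I averages over the q = 9 poor units only: 3.594203 / 9 = 0.399.

0.399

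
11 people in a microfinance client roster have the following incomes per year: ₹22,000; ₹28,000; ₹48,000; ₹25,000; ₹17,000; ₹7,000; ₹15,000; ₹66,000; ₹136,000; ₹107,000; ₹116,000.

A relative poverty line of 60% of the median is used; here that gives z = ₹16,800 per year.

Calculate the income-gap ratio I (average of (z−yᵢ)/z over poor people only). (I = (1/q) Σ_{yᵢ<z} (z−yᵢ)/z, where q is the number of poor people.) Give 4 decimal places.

0.3452

Poor units: ₹7,000, ₹15,000 (q = 2 of N = 11).
Shortfall ratios (z−y)/z: 0.5833, 0.1071; sum = 0.690476.
The income-gap ratio divides by q (the poor only): 0.690476 / 2 = 0.3452.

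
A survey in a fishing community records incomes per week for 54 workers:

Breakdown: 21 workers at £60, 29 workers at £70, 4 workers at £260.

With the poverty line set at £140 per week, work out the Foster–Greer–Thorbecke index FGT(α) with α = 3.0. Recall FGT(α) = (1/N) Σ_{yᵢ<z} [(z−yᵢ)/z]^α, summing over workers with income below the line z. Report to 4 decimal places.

Incomes under z: 21×£60, 29×£70 (q = 50 of N = 54).
Gap ratios (z−y)/z: (140−60)/140 = 0.5714 (×21); (140−70)/140 = 0.5000 (×29).
Raised to α = 3.0: 0.18659 (×21); 0.12500 (×29).
Sum = 7.543367; FGT(3.0) = 7.543367 / 54 = 0.1397.

0.1397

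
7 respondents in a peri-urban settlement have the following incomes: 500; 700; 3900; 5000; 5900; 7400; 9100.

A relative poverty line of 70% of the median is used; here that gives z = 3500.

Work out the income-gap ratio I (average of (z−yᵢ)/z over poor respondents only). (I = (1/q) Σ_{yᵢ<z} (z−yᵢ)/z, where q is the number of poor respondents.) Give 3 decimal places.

0.829

Below z: 500, 700 (q = 2 of N = 7).
Shortfall ratios (z−y)/z: 0.8571, 0.8000; sum = 1.657143.
The income-gap ratio divides by q (the poor only): 1.657143 / 2 = 0.829.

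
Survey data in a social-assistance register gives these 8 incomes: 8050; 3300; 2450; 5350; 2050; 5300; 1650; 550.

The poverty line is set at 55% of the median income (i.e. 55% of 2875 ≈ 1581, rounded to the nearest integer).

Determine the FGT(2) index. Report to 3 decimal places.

0.053

Below the line: 550 (q = 1 of N = 8).
Gap ratios (z−y)/z: (1581−550)/1581 = 0.6521.
Squared: 0.4253.
Sum = 0.425259; P₂ = 0.425259 / 8 = 0.053.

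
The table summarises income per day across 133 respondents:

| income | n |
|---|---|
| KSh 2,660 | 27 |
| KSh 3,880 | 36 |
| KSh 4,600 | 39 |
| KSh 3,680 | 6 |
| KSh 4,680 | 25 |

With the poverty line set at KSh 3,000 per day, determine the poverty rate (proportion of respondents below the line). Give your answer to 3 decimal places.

27 of the 133 respondents have income below KSh 3,000.
H = 27/133 = 0.203.

0.203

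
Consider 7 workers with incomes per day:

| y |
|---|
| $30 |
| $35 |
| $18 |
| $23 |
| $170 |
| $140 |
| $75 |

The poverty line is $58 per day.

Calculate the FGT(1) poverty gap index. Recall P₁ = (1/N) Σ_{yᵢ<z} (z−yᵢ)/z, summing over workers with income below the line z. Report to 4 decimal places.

Below z: $18, $23, $30, $35 (q = 4 of N = 7).
Normalized shortfalls: (58−18)/58 = 0.6897; (58−23)/58 = 0.6034; (58−30)/58 = 0.4828; (58−35)/58 = 0.3966.
Σ = 2.172414. Dividing by the full population N = 7 gives P₁ = 0.3103.

0.3103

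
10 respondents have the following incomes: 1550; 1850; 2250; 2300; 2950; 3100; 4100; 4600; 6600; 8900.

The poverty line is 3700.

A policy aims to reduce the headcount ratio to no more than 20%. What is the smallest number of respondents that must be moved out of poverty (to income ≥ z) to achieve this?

Currently q = 6 of N = 10 are below the line (H = 0.600).
A headcount ratio of at most 20% allows at most ⌊0.20 × 10⌋ = 2 poor respondents.
So at least 6 − 2 = 4 must be lifted.

4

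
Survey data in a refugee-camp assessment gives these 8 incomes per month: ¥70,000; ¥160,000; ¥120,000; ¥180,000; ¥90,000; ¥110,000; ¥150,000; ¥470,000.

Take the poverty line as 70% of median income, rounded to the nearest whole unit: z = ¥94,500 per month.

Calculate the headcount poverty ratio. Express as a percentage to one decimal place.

25.0%

2 of the 8 workers have income below ¥94,500.
H = 2/8 = 25.0%.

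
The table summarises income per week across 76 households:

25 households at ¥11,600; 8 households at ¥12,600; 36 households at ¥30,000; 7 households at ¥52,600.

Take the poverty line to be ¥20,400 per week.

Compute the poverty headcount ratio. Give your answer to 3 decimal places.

33 of the 76 households have income below ¥20,400.
H = 33/76 = 0.434.

0.434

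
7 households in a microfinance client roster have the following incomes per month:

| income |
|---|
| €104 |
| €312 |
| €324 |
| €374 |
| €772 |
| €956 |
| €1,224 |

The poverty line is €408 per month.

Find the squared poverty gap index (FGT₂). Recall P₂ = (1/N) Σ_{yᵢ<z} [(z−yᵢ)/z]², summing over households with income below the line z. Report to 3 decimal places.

0.094

Below the line: €104, €312, €324, €374 (q = 4 of N = 7).
Relative gaps: (408−104)/408 = 0.7451; (408−312)/408 = 0.2353; (408−324)/408 = 0.2059; (408−374)/408 = 0.0833.
Squared: 0.5552; 0.0554; 0.0424; 0.0069.
Sum = 0.659866; P₂ = 0.659866 / 7 = 0.094.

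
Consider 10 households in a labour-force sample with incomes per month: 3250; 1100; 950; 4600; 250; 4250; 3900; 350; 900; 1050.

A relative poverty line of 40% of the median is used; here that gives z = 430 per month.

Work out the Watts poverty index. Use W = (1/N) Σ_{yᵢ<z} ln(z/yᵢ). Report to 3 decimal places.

0.075

Below z: 250, 350 (q = 2 of N = 10).
Log shortfalls: ln(430/250) = 0.5423; ln(430/350) = 0.2059.
W = 0.748176 / 10 = 0.075.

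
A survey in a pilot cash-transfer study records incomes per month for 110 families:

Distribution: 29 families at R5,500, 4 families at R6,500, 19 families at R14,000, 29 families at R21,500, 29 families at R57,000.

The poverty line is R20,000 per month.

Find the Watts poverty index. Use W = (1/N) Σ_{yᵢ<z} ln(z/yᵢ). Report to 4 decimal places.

Below the line: 29×R5,500, 4×R6,500, 19×R14,000 (q = 52 of N = 110).
Log shortfalls: ln(20000/5500) = 1.2910 (×29); ln(20000/6500) = 1.1239 (×4); ln(20000/14000) = 0.3567 (×19).
W = 48.711086 / 110 = 0.4428.

0.4428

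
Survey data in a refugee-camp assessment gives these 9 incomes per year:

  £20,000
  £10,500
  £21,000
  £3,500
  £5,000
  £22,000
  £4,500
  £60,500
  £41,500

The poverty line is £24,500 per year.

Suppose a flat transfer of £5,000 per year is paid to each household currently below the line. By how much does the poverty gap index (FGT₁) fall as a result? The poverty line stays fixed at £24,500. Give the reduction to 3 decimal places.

0.138

Before: below the line — £3,500, £4,500, £5,000, £10,500, £20,000, £21,000, £22,000; poverty gap index (FGT₁) = 0.38549.
After the £5,000 transfer: below the line — £8,500, £9,500, £10,000, £15,500; poverty gap index (FGT₁) = 0.24717.
Reduction = 0.38549 − 0.24717 = 0.138.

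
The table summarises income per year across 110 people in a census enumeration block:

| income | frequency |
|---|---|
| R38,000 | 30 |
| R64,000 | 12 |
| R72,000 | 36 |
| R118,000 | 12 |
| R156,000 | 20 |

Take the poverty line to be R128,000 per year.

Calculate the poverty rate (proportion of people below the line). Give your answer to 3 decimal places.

0.818

90 of the 110 people have income below R128,000.
H = 90/110 = 0.818.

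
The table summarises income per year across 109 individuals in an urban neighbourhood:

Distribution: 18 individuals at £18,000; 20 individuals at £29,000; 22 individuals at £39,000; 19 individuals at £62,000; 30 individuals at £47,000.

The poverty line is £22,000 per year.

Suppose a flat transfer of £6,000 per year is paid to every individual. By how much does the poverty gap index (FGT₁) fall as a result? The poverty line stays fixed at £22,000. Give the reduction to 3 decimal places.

Before: below the line — 18×£18,000; poverty gap index (FGT₁) = 0.03003.
After the £6,000 transfer: below the line — none; poverty gap index (FGT₁) = 0.00000.
Reduction = 0.03003 − 0.00000 = 0.030.

0.030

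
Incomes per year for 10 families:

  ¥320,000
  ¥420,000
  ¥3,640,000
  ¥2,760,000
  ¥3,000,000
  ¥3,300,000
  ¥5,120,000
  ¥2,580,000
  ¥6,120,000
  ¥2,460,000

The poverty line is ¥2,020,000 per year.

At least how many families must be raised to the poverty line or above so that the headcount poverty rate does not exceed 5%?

2 of the 10 families are poor, so H = 2/10 = 0.200.
A headcount ratio of at most 5% allows at most ⌊0.05 × 10⌋ = 0 poor families.
So at least 2 − 0 = 2 must be lifted.

2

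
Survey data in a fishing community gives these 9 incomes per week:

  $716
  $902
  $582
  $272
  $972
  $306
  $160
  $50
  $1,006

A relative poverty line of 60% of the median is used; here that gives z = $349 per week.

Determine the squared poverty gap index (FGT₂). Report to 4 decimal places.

0.1212

Poor units: $50, $160, $272, $306 (q = 4 of N = 9).
Shortfall ratios: (349−50)/349 = 0.8567; (349−160)/349 = 0.5415; (349−272)/349 = 0.2206; (349−306)/349 = 0.1232.
Squared: 0.7340; 0.2933; 0.0487; 0.0152.
Sum = 1.091124; P₂ = 1.091124 / 9 = 0.1212.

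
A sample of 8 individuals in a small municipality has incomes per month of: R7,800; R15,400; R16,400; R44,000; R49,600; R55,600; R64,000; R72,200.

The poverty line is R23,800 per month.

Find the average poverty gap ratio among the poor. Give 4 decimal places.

0.4454

Below z: R7,800, R15,400, R16,400 (q = 3 of N = 8).
Relative gaps: 0.6723, 0.3529, 0.3109; sum = 1.336134.
I averages over the q = 3 poor units only: 1.336134 / 3 = 0.4454.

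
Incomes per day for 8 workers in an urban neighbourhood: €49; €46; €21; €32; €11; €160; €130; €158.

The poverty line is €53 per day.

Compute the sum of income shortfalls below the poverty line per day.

Below the line: €11, €21, €32, €46, €49 (q = 5 of N = 8).
Individual gaps: 53−11 = 42; 53−21 = 32; 53−32 = 21; 53−46 = 7; 53−49 = 4.
Aggregate gap = €106.

€106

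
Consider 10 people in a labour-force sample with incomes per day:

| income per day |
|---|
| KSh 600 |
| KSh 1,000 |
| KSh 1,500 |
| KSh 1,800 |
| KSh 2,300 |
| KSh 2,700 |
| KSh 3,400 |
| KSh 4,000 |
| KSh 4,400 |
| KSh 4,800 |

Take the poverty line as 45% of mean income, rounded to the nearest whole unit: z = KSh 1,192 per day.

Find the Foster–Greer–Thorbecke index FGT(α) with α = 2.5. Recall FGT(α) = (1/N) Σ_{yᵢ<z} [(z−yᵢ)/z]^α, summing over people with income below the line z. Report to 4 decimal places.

Incomes under z: KSh 600, KSh 1,000 (q = 2 of N = 10).
Shortfall ratios: (1192−600)/1192 = 0.4966; (1192−1000)/1192 = 0.1611.
Raised to α = 2.5: 0.17383; 0.01041.
Sum = 0.184238; FGT(2.5) = 0.184238 / 10 = 0.0184.

0.0184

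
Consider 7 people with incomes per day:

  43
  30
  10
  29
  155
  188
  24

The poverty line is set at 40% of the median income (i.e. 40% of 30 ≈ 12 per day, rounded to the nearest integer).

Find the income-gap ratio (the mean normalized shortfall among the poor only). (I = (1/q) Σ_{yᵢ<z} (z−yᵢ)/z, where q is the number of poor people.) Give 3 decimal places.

0.167

Below z: 10 (q = 1 of N = 7).
Relative gaps: 0.1667; sum = 0.166667.
I averages over the q = 1 poor units only: 0.166667 / 1 = 0.167.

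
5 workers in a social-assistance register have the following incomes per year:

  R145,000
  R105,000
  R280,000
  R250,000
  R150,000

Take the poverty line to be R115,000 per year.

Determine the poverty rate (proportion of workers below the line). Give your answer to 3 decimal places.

0.200

1 of the 5 workers have income below R115,000.
H = 1/5 = 0.200.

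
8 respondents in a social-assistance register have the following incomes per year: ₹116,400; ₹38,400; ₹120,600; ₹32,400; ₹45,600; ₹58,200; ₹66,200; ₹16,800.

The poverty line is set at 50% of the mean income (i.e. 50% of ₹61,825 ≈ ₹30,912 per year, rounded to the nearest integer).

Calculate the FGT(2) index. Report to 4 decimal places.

0.0261

Below the line: ₹16,800 (q = 1 of N = 8).
Normalized shortfalls: (30912−16800)/30912 = 0.4565.
Squared: 0.2084.
Sum = 0.208412; P₂ = 0.208412 / 8 = 0.0261.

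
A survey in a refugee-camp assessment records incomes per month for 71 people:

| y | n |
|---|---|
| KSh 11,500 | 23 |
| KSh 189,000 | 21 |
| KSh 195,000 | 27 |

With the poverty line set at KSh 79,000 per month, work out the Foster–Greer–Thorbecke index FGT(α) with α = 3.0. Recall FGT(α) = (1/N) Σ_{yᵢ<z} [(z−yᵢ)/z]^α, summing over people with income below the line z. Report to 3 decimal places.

0.202

Below z: 23×KSh 11,500 (q = 23 of N = 71).
Normalized shortfalls: (79000−11500)/79000 = 0.8544 (×23).
Raised to α = 3.0: 0.62378 (×23).
Sum = 14.346894; FGT(3.0) = 14.346894 / 71 = 0.202.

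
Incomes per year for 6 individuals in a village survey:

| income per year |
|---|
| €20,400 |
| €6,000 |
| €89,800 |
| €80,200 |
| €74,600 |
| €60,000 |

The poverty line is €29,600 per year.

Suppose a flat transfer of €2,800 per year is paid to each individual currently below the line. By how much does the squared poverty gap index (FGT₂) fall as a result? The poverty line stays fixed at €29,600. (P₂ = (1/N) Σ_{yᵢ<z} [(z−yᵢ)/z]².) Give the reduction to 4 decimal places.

Before: below the line — €6,000, €20,400; squared poverty gap index (FGT₂) = 0.122048.
After the €2,800 transfer: below the line — €8,800, €23,200; squared poverty gap index (FGT₂) = 0.090090.
Reduction = 0.122048 − 0.090090 = 0.0320.

0.0320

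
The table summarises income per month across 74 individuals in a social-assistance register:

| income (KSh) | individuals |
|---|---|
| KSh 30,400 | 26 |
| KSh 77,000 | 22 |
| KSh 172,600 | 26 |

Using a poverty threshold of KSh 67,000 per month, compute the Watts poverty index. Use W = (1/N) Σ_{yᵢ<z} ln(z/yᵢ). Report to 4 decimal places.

Below z: 26×KSh 30,400 (q = 26 of N = 74).
Log shortfalls: ln(67000/30400) = 0.7903 (×26).
W = 20.546500 / 74 = 0.2777.

0.2777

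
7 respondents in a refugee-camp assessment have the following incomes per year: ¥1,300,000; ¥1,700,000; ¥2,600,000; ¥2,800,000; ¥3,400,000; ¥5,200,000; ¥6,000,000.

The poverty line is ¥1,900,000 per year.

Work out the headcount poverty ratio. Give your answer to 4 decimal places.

2 of the 7 respondents have income below ¥1,900,000.
H = 2/7 = 0.2857.

0.2857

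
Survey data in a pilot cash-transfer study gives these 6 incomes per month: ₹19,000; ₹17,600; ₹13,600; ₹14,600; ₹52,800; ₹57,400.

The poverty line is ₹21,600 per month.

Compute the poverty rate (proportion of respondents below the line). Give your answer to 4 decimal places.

4 of the 6 respondents have income below ₹21,600.
H = 4/6 = 0.6667.

0.6667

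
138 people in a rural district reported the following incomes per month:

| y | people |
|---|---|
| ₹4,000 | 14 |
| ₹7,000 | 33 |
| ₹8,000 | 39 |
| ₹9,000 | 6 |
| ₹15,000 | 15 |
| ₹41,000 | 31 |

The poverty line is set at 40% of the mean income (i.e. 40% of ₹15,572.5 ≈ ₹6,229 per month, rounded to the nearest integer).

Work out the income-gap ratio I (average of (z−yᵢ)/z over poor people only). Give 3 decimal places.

0.358

Poor units: 14×₹4,000 (q = 14 of N = 138).
Relative gaps: 0.3578 (×14); sum = 5.009793.
The income-gap ratio divides by q (the poor only): 5.009793 / 14 = 0.358.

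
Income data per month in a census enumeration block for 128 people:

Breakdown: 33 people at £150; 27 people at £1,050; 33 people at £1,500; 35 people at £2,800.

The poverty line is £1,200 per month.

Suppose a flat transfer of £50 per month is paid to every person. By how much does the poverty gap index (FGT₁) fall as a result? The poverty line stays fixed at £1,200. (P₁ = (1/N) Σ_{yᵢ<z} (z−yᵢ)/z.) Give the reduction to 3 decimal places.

0.020

Before: below the line — 33×£150, 27×£1,050; poverty gap index (FGT₁) = 0.25195.
After the £50 transfer: below the line — 33×£200, 27×£1,100; poverty gap index (FGT₁) = 0.23242.
Reduction = 0.25195 − 0.23242 = 0.020.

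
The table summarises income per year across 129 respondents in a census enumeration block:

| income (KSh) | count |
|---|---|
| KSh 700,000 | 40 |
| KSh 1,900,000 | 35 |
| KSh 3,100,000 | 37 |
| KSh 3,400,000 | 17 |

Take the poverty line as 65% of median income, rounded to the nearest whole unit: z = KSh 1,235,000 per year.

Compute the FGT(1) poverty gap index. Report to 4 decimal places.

0.1343

Poor units: 40×KSh 700,000 (q = 40 of N = 129).
Normalized shortfalls: (1235000−700000)/1235000 = 0.4332 (×40).
Σ = 17.327935. Dividing by the full population N = 129 gives P₁ = 0.1343.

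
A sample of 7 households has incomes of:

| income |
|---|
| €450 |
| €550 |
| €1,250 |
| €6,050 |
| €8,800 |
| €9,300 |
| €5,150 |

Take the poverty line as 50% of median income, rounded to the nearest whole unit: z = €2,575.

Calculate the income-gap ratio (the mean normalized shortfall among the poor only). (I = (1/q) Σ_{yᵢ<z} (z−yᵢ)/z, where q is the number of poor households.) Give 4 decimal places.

0.7087

Below the line: €450, €550, €1,250 (q = 3 of N = 7).
Shortfall ratios (z−y)/z: 0.8252, 0.7864, 0.5146; sum = 2.126214.
I averages over the q = 3 poor units only: 2.126214 / 3 = 0.7087.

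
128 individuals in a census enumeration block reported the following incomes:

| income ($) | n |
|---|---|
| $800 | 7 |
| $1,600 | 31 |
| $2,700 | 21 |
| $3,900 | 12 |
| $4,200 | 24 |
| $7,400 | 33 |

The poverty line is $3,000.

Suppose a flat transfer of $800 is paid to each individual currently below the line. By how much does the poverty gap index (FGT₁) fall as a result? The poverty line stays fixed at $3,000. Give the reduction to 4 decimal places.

0.0956

Before: below the line — 7×$800, 31×$1,600, 21×$2,700; poverty gap index (FGT₁) = 0.169531.
After the $800 transfer: below the line — 7×$1,600, 31×$2,400; poverty gap index (FGT₁) = 0.073958.
Reduction = 0.169531 − 0.073958 = 0.0956.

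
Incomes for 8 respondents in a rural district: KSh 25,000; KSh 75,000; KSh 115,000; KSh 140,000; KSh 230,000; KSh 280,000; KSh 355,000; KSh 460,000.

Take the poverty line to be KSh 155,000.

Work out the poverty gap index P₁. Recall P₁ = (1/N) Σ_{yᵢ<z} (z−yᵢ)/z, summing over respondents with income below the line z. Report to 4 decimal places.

0.2137

Below the line: KSh 25,000, KSh 75,000, KSh 115,000, KSh 140,000 (q = 4 of N = 8).
Relative gaps: (155000−25000)/155000 = 0.8387; (155000−75000)/155000 = 0.5161; (155000−115000)/155000 = 0.2581; (155000−140000)/155000 = 0.0968.
Sum of shortfalls = 1.709677; P₁ averages over all N: 1.709677 / 8 = 0.2137.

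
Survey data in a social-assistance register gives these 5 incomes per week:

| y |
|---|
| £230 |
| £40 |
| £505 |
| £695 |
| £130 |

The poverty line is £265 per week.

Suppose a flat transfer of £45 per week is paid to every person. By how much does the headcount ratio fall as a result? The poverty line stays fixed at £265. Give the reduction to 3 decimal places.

0.200

Before: below the line — £40, £130, £230; headcount ratio = 0.60000.
After the £45 transfer: below the line — £85, £175; headcount ratio = 0.40000.
Reduction = 0.60000 − 0.40000 = 0.200.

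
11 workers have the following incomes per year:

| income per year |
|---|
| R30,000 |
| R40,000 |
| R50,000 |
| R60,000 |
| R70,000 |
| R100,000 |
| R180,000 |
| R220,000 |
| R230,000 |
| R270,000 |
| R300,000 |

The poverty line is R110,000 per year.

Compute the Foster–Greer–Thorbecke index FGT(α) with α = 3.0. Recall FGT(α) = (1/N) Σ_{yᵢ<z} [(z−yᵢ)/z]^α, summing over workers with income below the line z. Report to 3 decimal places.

Below the line: R30,000, R40,000, R50,000, R60,000, R70,000, R100,000 (q = 6 of N = 11).
Shortfall ratios: (110000−30000)/110000 = 0.7273; (110000−40000)/110000 = 0.6364; (110000−50000)/110000 = 0.5455; (110000−60000)/110000 = 0.4545; (110000−70000)/110000 = 0.3636; (110000−100000)/110000 = 0.0909.
Raised to α = 3.0: 0.38467; 0.25770; 0.16228; 0.09391; 0.04808; 0.00075.
Sum = 0.947408; FGT(3.0) = 0.947408 / 11 = 0.086.

0.086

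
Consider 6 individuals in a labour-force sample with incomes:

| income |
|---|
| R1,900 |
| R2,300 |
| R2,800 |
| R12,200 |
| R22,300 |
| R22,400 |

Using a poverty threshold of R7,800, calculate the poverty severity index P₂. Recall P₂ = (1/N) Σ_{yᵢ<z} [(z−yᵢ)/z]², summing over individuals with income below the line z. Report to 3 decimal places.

Below the line: R1,900, R2,300, R2,800 (q = 3 of N = 6).
Normalized shortfalls: (7800−1900)/7800 = 0.7564; (7800−2300)/7800 = 0.7051; (7800−2800)/7800 = 0.6410.
Squared: 0.5722; 0.4972; 0.4109.
Sum = 1.480276; P₂ = 1.480276 / 6 = 0.247.

0.247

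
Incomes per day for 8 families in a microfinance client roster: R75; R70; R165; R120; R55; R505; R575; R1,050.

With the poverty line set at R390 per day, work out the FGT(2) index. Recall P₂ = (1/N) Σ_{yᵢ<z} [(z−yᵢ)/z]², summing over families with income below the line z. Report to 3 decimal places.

0.359

Poor units: R55, R70, R75, R120, R165 (q = 5 of N = 8).
Gap ratios (z−y)/z: (390−55)/390 = 0.8590; (390−70)/390 = 0.8205; (390−75)/390 = 0.8077; (390−120)/390 = 0.6923; (390−165)/390 = 0.5769.
Squared: 0.7378; 0.6732; 0.6524; 0.4793; 0.3328.
Sum = 2.875575; P₂ = 2.875575 / 8 = 0.359.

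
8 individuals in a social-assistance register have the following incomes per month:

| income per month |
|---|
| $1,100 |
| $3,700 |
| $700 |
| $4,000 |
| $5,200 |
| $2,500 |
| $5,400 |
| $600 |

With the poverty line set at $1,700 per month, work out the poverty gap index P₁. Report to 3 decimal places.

Below the line: $600, $700, $1,100 (q = 3 of N = 8).
Gap ratios (z−y)/z: (1700−600)/1700 = 0.6471; (1700−700)/1700 = 0.5882; (1700−1100)/1700 = 0.3529.
Σ = 1.588235. Dividing by the full population N = 8 gives P₁ = 0.199.

0.199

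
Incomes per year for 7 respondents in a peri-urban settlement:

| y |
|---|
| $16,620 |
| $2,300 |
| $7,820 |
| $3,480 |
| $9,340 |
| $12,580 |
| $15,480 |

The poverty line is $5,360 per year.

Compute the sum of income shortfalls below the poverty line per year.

Below z: $2,300, $3,480 (q = 2 of N = 7).
Individual gaps: 5360−2300 = 3060; 5360−3480 = 1880.
Aggregate gap = $4,940.

$4,940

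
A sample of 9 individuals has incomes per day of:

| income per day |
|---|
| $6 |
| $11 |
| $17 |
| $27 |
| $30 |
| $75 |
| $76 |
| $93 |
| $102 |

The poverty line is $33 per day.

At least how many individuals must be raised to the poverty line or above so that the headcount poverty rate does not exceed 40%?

Currently q = 5 of N = 9 are below the line (H = 0.556).
A headcount ratio of at most 40% allows at most ⌊0.40 × 9⌋ = 3 poor individuals.
So at least 5 − 3 = 2 must be lifted.

2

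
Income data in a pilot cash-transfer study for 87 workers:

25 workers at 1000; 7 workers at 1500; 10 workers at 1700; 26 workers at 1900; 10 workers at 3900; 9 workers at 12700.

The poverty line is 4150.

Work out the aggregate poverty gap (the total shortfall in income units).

182800

Below the line: 25×1000, 7×1500, 10×1700, 26×1900, 10×3900 (q = 78 of N = 87).
Individual gaps: 25×(4150−1000) = 78750; 7×(4150−1500) = 18550; 10×(4150−1700) = 24500; 26×(4150−1900) = 58500; 10×(4150−3900) = 2500.
Aggregate gap = 182800.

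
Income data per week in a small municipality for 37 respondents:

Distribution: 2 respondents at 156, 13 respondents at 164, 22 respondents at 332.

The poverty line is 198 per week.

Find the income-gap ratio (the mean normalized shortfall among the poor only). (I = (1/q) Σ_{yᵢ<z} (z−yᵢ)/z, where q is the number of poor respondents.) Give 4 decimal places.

Poor units: 2×156, 13×164 (q = 15 of N = 37).
Relative gaps: 0.2121 (×2), 0.1717 (×13); sum = 2.656566.
The income-gap ratio divides by q (the poor only): 2.656566 / 15 = 0.1771.

0.1771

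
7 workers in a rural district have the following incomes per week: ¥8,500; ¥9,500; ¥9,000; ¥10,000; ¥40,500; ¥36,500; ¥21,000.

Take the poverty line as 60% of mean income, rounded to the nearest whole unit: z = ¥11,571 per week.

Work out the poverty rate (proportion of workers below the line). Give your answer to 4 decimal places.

0.5714

4 of the 7 workers have income below ¥11,571.
H = 4/7 = 0.5714.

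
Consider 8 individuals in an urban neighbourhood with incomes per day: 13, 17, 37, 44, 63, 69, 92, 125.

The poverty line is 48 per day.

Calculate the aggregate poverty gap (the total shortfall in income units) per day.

81

Below z: 13, 17, 37, 44 (q = 4 of N = 8).
Individual gaps: 48−13 = 35; 48−17 = 31; 48−37 = 11; 48−44 = 4.
Aggregate gap = 81.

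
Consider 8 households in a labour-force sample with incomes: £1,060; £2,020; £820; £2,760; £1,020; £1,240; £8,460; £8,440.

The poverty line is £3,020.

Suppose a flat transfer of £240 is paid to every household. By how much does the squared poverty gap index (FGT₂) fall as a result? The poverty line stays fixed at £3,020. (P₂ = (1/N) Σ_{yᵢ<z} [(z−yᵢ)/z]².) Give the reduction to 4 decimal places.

0.0558

Before: below the line — £820, £1,020, £1,060, £1,240, £2,020, £2,760; squared poverty gap index (FGT₂) = 0.231865.
After the £240 transfer: below the line — £1,060, £1,260, £1,300, £1,480, £2,260, £3,000; squared poverty gap index (FGT₂) = 0.176078.
Reduction = 0.231865 − 0.176078 = 0.0558.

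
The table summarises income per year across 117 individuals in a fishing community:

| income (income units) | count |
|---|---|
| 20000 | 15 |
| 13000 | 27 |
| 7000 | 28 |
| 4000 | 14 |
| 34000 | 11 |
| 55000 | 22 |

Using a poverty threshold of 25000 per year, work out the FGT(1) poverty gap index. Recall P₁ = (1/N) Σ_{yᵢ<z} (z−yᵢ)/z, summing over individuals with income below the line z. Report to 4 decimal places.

Below z: 14×4000, 28×7000, 27×13000, 15×20000 (q = 84 of N = 117).
Gap ratios (z−y)/z: (25000−4000)/25000 = 0.8400 (×14); (25000−7000)/25000 = 0.7200 (×28); (25000−13000)/25000 = 0.4800 (×27); (25000−20000)/25000 = 0.2000 (×15).
Sum of shortfalls = 47.880000; P₁ averages over all N: 47.880000 / 117 = 0.4092.

0.4092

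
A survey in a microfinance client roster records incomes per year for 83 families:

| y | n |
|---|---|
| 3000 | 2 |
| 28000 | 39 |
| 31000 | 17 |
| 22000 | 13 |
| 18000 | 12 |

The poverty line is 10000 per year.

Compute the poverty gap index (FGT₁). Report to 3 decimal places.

Poor units: 2×3000 (q = 2 of N = 83).
Normalized shortfalls: (10000−3000)/10000 = 0.7000 (×2).
Sum of shortfalls = 1.400000; P₁ averages over all N: 1.400000 / 83 = 0.017.

0.017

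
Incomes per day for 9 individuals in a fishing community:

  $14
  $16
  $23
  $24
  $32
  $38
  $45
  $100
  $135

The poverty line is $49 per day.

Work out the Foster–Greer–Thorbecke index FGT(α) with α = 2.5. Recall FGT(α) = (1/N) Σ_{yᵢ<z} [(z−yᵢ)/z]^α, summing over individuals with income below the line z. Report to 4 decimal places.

Poor units: $14, $16, $23, $24, $32, $38, $45 (q = 7 of N = 9).
Gap ratios (z−y)/z: (49−14)/49 = 0.7143; (49−16)/49 = 0.6735; (49−23)/49 = 0.5306; (49−24)/49 = 0.5102; (49−32)/49 = 0.3469; (49−38)/49 = 0.2245; (49−45)/49 = 0.0816.
Raised to α = 2.5: 0.43120; 0.37222; 0.20509; 0.18593; 0.07090; 0.02388; 0.00190.
Sum = 1.291120; FGT(2.5) = 1.291120 / 9 = 0.1435.

0.1435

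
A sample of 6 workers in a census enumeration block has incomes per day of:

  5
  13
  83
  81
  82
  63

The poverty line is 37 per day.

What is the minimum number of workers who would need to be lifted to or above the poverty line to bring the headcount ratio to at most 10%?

Currently q = 2 of N = 6 are below the line (H = 0.333).
A headcount ratio of at most 10% allows at most ⌊0.10 × 6⌋ = 0 poor workers.
So at least 2 − 0 = 2 must be lifted.

2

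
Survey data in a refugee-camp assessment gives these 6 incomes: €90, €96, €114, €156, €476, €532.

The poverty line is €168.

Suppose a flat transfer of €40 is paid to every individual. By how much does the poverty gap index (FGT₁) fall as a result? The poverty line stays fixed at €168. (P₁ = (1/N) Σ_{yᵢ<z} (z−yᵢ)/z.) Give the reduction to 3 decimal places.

Before: below the line — €90, €96, €114, €156; poverty gap index (FGT₁) = 0.21429.
After the €40 transfer: below the line — €130, €136, €154; poverty gap index (FGT₁) = 0.08333.
Reduction = 0.21429 − 0.08333 = 0.131.

0.131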